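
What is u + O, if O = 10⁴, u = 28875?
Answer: 38875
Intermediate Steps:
O = 10000
u + O = 28875 + 10000 = 38875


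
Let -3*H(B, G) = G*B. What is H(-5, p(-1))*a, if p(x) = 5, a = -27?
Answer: -225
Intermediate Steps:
H(B, G) = -B*G/3 (H(B, G) = -G*B/3 = -B*G/3)
H(-5, p(-1))*a = -1/3*(-5)*5*(-27) = (25/3)*(-27) = -225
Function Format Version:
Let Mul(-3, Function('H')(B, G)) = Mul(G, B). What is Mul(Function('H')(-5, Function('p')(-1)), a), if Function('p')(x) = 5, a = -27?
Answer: -225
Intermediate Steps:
Function('H')(B, G) = Mul(Rational(-1, 3), B, G) (Function('H')(B, G) = Mul(Rational(-1, 3), Mul(G, B)) = Mul(Rational(-1, 3), Mul(B, G)) = Mul(Rational(-1, 3), B, G))
Mul(Function('H')(-5, Function('p')(-1)), a) = Mul(Mul(Rational(-1, 3), -5, 5), -27) = Mul(Rational(25, 3), -27) = -225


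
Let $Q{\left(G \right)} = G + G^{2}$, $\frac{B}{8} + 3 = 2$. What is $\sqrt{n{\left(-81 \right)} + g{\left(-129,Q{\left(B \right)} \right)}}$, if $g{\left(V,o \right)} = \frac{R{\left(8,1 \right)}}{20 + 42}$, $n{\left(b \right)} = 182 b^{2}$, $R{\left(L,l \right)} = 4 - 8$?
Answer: $\frac{2 \sqrt{286882990}}{31} \approx 1092.8$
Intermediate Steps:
$B = -8$ ($B = -24 + 8 \cdot 2 = -24 + 16 = -8$)
$R{\left(L,l \right)} = -4$ ($R{\left(L,l \right)} = 4 - 8 = -4$)
$g{\left(V,o \right)} = - \frac{2}{31}$ ($g{\left(V,o \right)} = - \frac{4}{20 + 42} = - \frac{4}{62} = \left(-4\right) \frac{1}{62} = - \frac{2}{31}$)
$\sqrt{n{\left(-81 \right)} + g{\left(-129,Q{\left(B \right)} \right)}} = \sqrt{182 \left(-81\right)^{2} - \frac{2}{31}} = \sqrt{182 \cdot 6561 - \frac{2}{31}} = \sqrt{1194102 - \frac{2}{31}} = \sqrt{\frac{37017160}{31}} = \frac{2 \sqrt{286882990}}{31}$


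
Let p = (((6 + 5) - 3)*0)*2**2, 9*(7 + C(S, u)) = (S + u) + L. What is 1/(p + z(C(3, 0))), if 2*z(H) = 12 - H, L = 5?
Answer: 18/163 ≈ 0.11043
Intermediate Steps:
C(S, u) = -58/9 + S/9 + u/9 (C(S, u) = -7 + ((S + u) + 5)/9 = -7 + (5 + S + u)/9 = -7 + (5/9 + S/9 + u/9) = -58/9 + S/9 + u/9)
p = 0 (p = ((11 - 3)*0)*4 = (8*0)*4 = 0*4 = 0)
z(H) = 6 - H/2 (z(H) = (12 - H)/2 = 6 - H/2)
1/(p + z(C(3, 0))) = 1/(0 + (6 - (-58/9 + (1/9)*3 + (1/9)*0)/2)) = 1/(0 + (6 - (-58/9 + 1/3 + 0)/2)) = 1/(0 + (6 - 1/2*(-55/9))) = 1/(0 + (6 + 55/18)) = 1/(0 + 163/18) = 1/(163/18) = 18/163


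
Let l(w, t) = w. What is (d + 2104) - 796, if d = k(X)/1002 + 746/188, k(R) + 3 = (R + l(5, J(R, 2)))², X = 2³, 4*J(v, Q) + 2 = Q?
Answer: 61793627/47094 ≈ 1312.1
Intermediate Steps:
J(v, Q) = -½ + Q/4
X = 8
k(R) = -3 + (5 + R)² (k(R) = -3 + (R + 5)² = -3 + (5 + R)²)
d = 194675/47094 (d = (-3 + (5 + 8)²)/1002 + 746/188 = (-3 + 13²)*(1/1002) + 746*(1/188) = (-3 + 169)*(1/1002) + 373/94 = 166*(1/1002) + 373/94 = 83/501 + 373/94 = 194675/47094 ≈ 4.1338)
(d + 2104) - 796 = (194675/47094 + 2104) - 796 = 99280451/47094 - 796 = 61793627/47094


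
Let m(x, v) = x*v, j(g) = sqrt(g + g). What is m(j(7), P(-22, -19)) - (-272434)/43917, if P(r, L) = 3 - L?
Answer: 272434/43917 + 22*sqrt(14) ≈ 88.520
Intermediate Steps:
j(g) = sqrt(2)*sqrt(g) (j(g) = sqrt(2*g) = sqrt(2)*sqrt(g))
m(x, v) = v*x
m(j(7), P(-22, -19)) - (-272434)/43917 = (3 - 1*(-19))*(sqrt(2)*sqrt(7)) - (-272434)/43917 = (3 + 19)*sqrt(14) - (-272434)/43917 = 22*sqrt(14) - 1*(-272434/43917) = 22*sqrt(14) + 272434/43917 = 272434/43917 + 22*sqrt(14)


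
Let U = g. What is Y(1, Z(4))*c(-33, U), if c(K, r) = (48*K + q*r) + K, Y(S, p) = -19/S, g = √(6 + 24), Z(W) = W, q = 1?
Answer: 30723 - 19*√30 ≈ 30619.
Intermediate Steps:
g = √30 ≈ 5.4772
U = √30 ≈ 5.4772
c(K, r) = r + 49*K (c(K, r) = (48*K + 1*r) + K = (48*K + r) + K = (r + 48*K) + K = r + 49*K)
Y(1, Z(4))*c(-33, U) = (-19/1)*(√30 + 49*(-33)) = (-19*1)*(√30 - 1617) = -19*(-1617 + √30) = 30723 - 19*√30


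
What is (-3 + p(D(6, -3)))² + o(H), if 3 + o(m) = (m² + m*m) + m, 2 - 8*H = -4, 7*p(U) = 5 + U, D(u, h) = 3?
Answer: 911/392 ≈ 2.3240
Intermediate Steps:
p(U) = 5/7 + U/7 (p(U) = (5 + U)/7 = 5/7 + U/7)
H = ¾ (H = ¼ - ⅛*(-4) = ¼ + ½ = ¾ ≈ 0.75000)
o(m) = -3 + m + 2*m² (o(m) = -3 + ((m² + m*m) + m) = -3 + ((m² + m²) + m) = -3 + (2*m² + m) = -3 + (m + 2*m²) = -3 + m + 2*m²)
(-3 + p(D(6, -3)))² + o(H) = (-3 + (5/7 + (⅐)*3))² + (-3 + ¾ + 2*(¾)²) = (-3 + (5/7 + 3/7))² + (-3 + ¾ + 2*(9/16)) = (-3 + 8/7)² + (-3 + ¾ + 9/8) = (-13/7)² - 9/8 = 169/49 - 9/8 = 911/392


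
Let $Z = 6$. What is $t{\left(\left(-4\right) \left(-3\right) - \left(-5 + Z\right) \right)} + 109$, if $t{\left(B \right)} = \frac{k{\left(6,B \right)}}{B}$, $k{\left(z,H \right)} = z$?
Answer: $\frac{1205}{11} \approx 109.55$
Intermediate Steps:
$t{\left(B \right)} = \frac{6}{B}$
$t{\left(\left(-4\right) \left(-3\right) - \left(-5 + Z\right) \right)} + 109 = \frac{6}{\left(-4\right) \left(-3\right) + \left(5 - 6\right)} + 109 = \frac{6}{12 + \left(5 - 6\right)} + 109 = \frac{6}{12 - 1} + 109 = \frac{6}{11} + 109 = \frac{1205}{11}$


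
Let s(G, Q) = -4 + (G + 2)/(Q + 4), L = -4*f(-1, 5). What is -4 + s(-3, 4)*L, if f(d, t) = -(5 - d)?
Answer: -103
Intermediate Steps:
f(d, t) = -5 + d
L = 24 (L = -4*(-5 - 1) = -4*(-6) = 24)
s(G, Q) = -4 + (2 + G)/(4 + Q)
-4 + s(-3, 4)*L = -4 + ((-14 - 3 - 4*4)/(4 + 4))*24 = -4 + ((-14 - 3 - 16)/8)*24 = -4 + ((⅛)*(-33))*24 = -4 - 33/8*24 = -4 - 99 = -103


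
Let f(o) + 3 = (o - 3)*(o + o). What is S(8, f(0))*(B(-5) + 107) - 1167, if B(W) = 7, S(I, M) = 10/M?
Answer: -1547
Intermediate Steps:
f(o) = -3 + 2*o*(-3 + o) (f(o) = -3 + (o - 3)*(o + o) = -3 + (-3 + o)*(2*o) = -3 + 2*o*(-3 + o))
S(8, f(0))*(B(-5) + 107) - 1167 = (10/(-3 - 6*0 + 2*0²))*(7 + 107) - 1167 = (10/(-3 + 0 + 2*0))*114 - 1167 = (10/(-3 + 0 + 0))*114 - 1167 = (10/(-3))*114 - 1167 = (10*(-⅓))*114 - 1167 = -10/3*114 - 1167 = -380 - 1167 = -1547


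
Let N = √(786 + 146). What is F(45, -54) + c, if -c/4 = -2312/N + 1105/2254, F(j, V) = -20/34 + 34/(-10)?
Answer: -569903/95795 + 4624*√233/233 ≈ 296.98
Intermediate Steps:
N = 2*√233 (N = √932 = 2*√233 ≈ 30.529)
F(j, V) = -339/85 (F(j, V) = -20*1/34 + 34*(-⅒) = -10/17 - 17/5 = -339/85)
c = -2210/1127 + 4624*√233/233 (c = -4*(-2312*√233/466 + 1105/2254) = -4*(-1156*√233/233 + 1105*(1/2254)) = -4*(-1156*√233/233 + 1105/2254) = -4*(1105/2254 - 1156*√233/233) = -2210/1127 + 4624*√233/233 ≈ 300.97)
F(45, -54) + c = -339/85 + (-2210/1127 + 4624*√233/233) = -569903/95795 + 4624*√233/233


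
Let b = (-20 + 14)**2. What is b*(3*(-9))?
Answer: -972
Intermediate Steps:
b = 36 (b = (-6)**2 = 36)
b*(3*(-9)) = 36*(3*(-9)) = 36*(-27) = -972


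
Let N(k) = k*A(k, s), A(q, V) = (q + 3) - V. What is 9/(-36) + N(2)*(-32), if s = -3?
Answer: -2049/4 ≈ -512.25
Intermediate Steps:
A(q, V) = 3 + q - V (A(q, V) = (3 + q) - V = 3 + q - V)
N(k) = k*(6 + k) (N(k) = k*(3 + k - 1*(-3)) = k*(3 + k + 3) = k*(6 + k))
9/(-36) + N(2)*(-32) = 9/(-36) + (2*(6 + 2))*(-32) = 9*(-1/36) + (2*8)*(-32) = -¼ + 16*(-32) = -¼ - 512 = -2049/4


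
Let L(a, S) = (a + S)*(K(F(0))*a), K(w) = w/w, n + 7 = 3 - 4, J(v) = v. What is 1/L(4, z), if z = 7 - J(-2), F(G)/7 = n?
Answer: 1/52 ≈ 0.019231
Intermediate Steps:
n = -8 (n = -7 + (3 - 4) = -7 - 1 = -8)
F(G) = -56 (F(G) = 7*(-8) = -56)
K(w) = 1
z = 9 (z = 7 - 1*(-2) = 7 + 2 = 9)
L(a, S) = a*(S + a) (L(a, S) = (a + S)*(1*a) = (S + a)*a = a*(S + a))
1/L(4, z) = 1/(4*(9 + 4)) = 1/(4*13) = 1/52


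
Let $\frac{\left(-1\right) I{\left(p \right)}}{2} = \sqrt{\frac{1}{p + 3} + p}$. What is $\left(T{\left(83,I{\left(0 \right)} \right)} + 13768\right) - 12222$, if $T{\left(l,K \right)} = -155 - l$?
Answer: $1308$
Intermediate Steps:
$I{\left(p \right)} = - 2 \sqrt{p + \frac{1}{3 + p}}$ ($I{\left(p \right)} = - 2 \sqrt{\frac{1}{p + 3} + p} = - 2 \sqrt{\frac{1}{3 + p} + p} = - 2 \sqrt{p + \frac{1}{3 + p}}$)
$\left(T{\left(83,I{\left(0 \right)} \right)} + 13768\right) - 12222 = \left(\left(-155 - 83\right) + 13768\right) - 12222 = \left(-238 + 13768\right) - 12222 = 13530 - 12222 = 1308$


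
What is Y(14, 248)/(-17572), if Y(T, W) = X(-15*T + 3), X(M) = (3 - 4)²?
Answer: -1/17572 ≈ -5.6909e-5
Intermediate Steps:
X(M) = 1 (X(M) = (-1)² = 1)
Y(T, W) = 1
Y(14, 248)/(-17572) = 1/(-17572) = 1*(-1/17572) = -1/17572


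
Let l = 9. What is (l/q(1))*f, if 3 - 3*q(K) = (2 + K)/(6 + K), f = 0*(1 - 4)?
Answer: 0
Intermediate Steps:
f = 0 (f = 0*(-3) = 0)
q(K) = 1 - (2 + K)/(3*(6 + K))
(l/q(1))*f = (9/(2*(8 + 1)/(3*(6 + 1))))*0 = (9/((2/3)*9/7))*0 = (9/((2/3)*(1/7)*9))*0 = (9/(6/7))*0 = ((7/6)*9)*0 = (21/2)*0 = 0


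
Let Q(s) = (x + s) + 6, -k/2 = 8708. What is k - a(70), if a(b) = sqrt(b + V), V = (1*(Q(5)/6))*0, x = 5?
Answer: -17416 - sqrt(70) ≈ -17424.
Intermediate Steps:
k = -17416 (k = -2*8708 = -17416)
Q(s) = 11 + s (Q(s) = (5 + s) + 6 = 11 + s)
V = 0 (V = (1*((11 + 5)/6))*0 = (1*(16*(1/6)))*0 = (1*(8/3))*0 = (8/3)*0 = 0)
a(b) = sqrt(b) (a(b) = sqrt(b + 0) = sqrt(b))
k - a(70) = -17416 - sqrt(70)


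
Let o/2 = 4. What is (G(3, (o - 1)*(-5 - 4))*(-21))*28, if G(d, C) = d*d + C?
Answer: 31752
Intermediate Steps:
o = 8 (o = 2*4 = 8)
G(d, C) = C + d² (G(d, C) = d² + C = C + d²)
(G(3, (o - 1)*(-5 - 4))*(-21))*28 = (((8 - 1)*(-5 - 4) + 3²)*(-21))*28 = ((7*(-9) + 9)*(-21))*28 = ((-63 + 9)*(-21))*28 = -54*(-21)*28 = 1134*28 = 31752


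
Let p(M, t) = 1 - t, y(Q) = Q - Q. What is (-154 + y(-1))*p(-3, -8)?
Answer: -1386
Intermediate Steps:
y(Q) = 0
(-154 + y(-1))*p(-3, -8) = (-154 + 0)*(1 - 1*(-8)) = -154*(1 + 8) = -154*9 = -1386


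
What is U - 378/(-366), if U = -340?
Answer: -20677/61 ≈ -338.97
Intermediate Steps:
U - 378/(-366) = -340 - 378/(-366) = -340 - 378*(-1)/366 = -340 - 1*(-63/61) = -340 + 63/61 = -20677/61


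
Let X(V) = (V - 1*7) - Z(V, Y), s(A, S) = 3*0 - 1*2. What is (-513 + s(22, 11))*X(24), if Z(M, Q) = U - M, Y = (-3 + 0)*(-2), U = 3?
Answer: -19570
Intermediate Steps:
Y = 6 (Y = -3*(-2) = 6)
Z(M, Q) = 3 - M
s(A, S) = -2 (s(A, S) = 0 - 2 = -2)
X(V) = -10 + 2*V (X(V) = (V - 1*7) - (3 - V) = (V - 7) + (-3 + V) = (-7 + V) + (-3 + V) = -10 + 2*V)
(-513 + s(22, 11))*X(24) = (-513 - 2)*(-10 + 2*24) = -515*(-10 + 48) = -515*38 = -19570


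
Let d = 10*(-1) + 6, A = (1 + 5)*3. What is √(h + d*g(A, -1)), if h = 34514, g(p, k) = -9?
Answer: 5*√1382 ≈ 185.88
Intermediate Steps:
A = 18 (A = 6*3 = 18)
d = -4 (d = -10 + 6 = -4)
√(h + d*g(A, -1)) = √(34514 - 4*(-9)) = √(34514 + 36) = √34550 = 5*√1382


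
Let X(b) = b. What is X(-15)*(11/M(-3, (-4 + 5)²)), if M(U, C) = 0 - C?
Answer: 165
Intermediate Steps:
M(U, C) = -C
X(-15)*(11/M(-3, (-4 + 5)²)) = -165/((-(-4 + 5)²)) = -165/((-1*1²)) = -165/((-1*1)) = -165/(-1) = -165*(-1) = -15*(-11) = 165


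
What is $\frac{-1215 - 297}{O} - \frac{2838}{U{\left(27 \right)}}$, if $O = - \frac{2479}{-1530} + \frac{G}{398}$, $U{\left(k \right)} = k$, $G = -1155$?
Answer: $\frac{1887023738}{1756143} \approx 1074.5$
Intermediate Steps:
$O = - \frac{195127}{152235}$ ($O = - \frac{2479}{-1530} - \frac{1155}{398} = \left(-2479\right) \left(- \frac{1}{1530}\right) - \frac{1155}{398} = \frac{2479}{1530} - \frac{1155}{398} = - \frac{195127}{152235} \approx -1.2817$)
$\frac{-1215 - 297}{O} - \frac{2838}{U{\left(27 \right)}} = \frac{-1215 - 297}{- \frac{195127}{152235}} - \frac{2838}{27} = \left(-1215 - 297\right) \left(- \frac{152235}{195127}\right) - \frac{946}{9} = \left(-1512\right) \left(- \frac{152235}{195127}\right) - \frac{946}{9} = \frac{230179320}{195127} - \frac{946}{9} = \frac{1887023738}{1756143}$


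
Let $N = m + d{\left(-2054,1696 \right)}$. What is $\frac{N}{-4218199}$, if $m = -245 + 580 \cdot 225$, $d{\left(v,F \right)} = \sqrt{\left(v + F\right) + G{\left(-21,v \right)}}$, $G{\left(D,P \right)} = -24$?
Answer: $- \frac{130255}{4218199} - \frac{i \sqrt{382}}{4218199} \approx -0.030879 - 4.6335 \cdot 10^{-6} i$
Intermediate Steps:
$d{\left(v,F \right)} = \sqrt{-24 + F + v}$ ($d{\left(v,F \right)} = \sqrt{\left(v + F\right) - 24} = \sqrt{\left(F + v\right) - 24} = \sqrt{-24 + F + v}$)
$m = 130255$ ($m = -245 + 130500 = 130255$)
$N = 130255 + i \sqrt{382}$ ($N = 130255 + \sqrt{-24 + 1696 - 2054} = 130255 + \sqrt{-382} = 130255 + i \sqrt{382} \approx 1.3026 \cdot 10^{5} + 19.545 i$)
$\frac{N}{-4218199} = \frac{130255 + i \sqrt{382}}{-4218199} = \left(130255 + i \sqrt{382}\right) \left(- \frac{1}{4218199}\right) = - \frac{130255}{4218199} - \frac{i \sqrt{382}}{4218199}$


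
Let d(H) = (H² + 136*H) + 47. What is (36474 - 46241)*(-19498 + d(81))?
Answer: 18303358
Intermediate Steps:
d(H) = 47 + H² + 136*H
(36474 - 46241)*(-19498 + d(81)) = (36474 - 46241)*(-19498 + (47 + 81² + 136*81)) = -9767*(-19498 + (47 + 6561 + 11016)) = -9767*(-19498 + 17624) = -9767*(-1874) = 18303358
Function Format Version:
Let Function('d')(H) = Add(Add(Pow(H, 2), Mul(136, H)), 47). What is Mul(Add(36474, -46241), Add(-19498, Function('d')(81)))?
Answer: 18303358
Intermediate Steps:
Function('d')(H) = Add(47, Pow(H, 2), Mul(136, H))
Mul(Add(36474, -46241), Add(-19498, Function('d')(81))) = Mul(Add(36474, -46241), Add(-19498, Add(47, Pow(81, 2), Mul(136, 81)))) = Mul(-9767, Add(-19498, Add(47, 6561, 11016))) = Mul(-9767, Add(-19498, 17624)) = Mul(-9767, -1874) = 18303358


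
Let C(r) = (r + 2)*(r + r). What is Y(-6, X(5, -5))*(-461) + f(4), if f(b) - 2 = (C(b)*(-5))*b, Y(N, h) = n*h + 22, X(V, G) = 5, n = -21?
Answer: 37305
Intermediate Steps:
Y(N, h) = 22 - 21*h (Y(N, h) = -21*h + 22 = 22 - 21*h)
C(r) = 2*r*(2 + r) (C(r) = (2 + r)*(2*r) = 2*r*(2 + r))
f(b) = 2 - 10*b²*(2 + b) (f(b) = 2 + ((2*b*(2 + b))*(-5))*b = 2 + (-10*b*(2 + b))*b = 2 - 10*b²*(2 + b))
Y(-6, X(5, -5))*(-461) + f(4) = (22 - 21*5)*(-461) + (2 - 20*4² - 10*4³) = (22 - 105)*(-461) + (2 - 20*16 - 10*64) = -83*(-461) + (2 - 320 - 640) = 38263 - 958 = 37305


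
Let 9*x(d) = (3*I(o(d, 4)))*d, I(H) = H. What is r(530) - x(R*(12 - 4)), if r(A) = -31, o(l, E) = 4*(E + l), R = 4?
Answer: -1567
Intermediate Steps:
o(l, E) = 4*E + 4*l
x(d) = d*(48 + 12*d)/9 (x(d) = ((3*(4*4 + 4*d))*d)/9 = ((3*(16 + 4*d))*d)/9 = ((48 + 12*d)*d)/9 = (d*(48 + 12*d))/9 = d*(48 + 12*d)/9)
r(530) - x(R*(12 - 4)) = -31 - 4*4*(12 - 4)*(4 + 4*(12 - 4))/3 = -31 - 4*4*8*(4 + 4*8)/3 = -31 - 4*32*(4 + 32)/3 = -31 - 4*32*36/3 = -31 - 1*1536 = -31 - 1536 = -1567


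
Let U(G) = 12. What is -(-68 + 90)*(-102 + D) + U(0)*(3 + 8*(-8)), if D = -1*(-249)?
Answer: -3966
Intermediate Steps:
D = 249
-(-68 + 90)*(-102 + D) + U(0)*(3 + 8*(-8)) = -(-68 + 90)*(-102 + 249) + 12*(3 + 8*(-8)) = -22*147 + 12*(3 - 64) = -1*3234 + 12*(-61) = -3234 - 732 = -3966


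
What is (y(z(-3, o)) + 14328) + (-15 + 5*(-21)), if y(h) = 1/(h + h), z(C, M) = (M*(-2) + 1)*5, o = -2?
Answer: 710401/50 ≈ 14208.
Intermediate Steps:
z(C, M) = 5 - 10*M (z(C, M) = (-2*M + 1)*5 = (1 - 2*M)*5 = 5 - 10*M)
y(h) = 1/(2*h)
(y(z(-3, o)) + 14328) + (-15 + 5*(-21)) = (1/(2*(5 - 10*(-2))) + 14328) + (-15 + 5*(-21)) = (1/(2*(5 + 20)) + 14328) + (-15 - 105) = ((1/2)/25 + 14328) - 120 = ((1/2)*(1/25) + 14328) - 120 = (1/50 + 14328) - 120 = 716401/50 - 120 = 710401/50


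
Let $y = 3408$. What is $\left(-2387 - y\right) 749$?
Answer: $-4340455$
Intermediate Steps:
$\left(-2387 - y\right) 749 = \left(-2387 - 3408\right) 749 = \left(-5795\right) 749 = -4340455$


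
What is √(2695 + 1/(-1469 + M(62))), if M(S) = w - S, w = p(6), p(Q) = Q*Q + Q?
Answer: √5975139606/1489 ≈ 51.913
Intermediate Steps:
p(Q) = Q + Q² (p(Q) = Q² + Q = Q + Q²)
w = 42 (w = 6*(1 + 6) = 6*7 = 42)
M(S) = 42 - S
√(2695 + 1/(-1469 + M(62))) = √(2695 + 1/(-1469 + (42 - 1*62))) = √(2695 + 1/(-1469 + (42 - 62))) = √(2695 + 1/(-1469 - 20)) = √(2695 + 1/(-1489)) = √(2695 - 1/1489) = √(4012854/1489) = √5975139606/1489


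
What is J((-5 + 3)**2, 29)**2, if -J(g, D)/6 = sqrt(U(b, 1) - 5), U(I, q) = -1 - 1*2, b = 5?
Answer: -288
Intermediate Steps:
U(I, q) = -3 (U(I, q) = -1 - 2 = -3)
J(g, D) = -12*I*sqrt(2) (J(g, D) = -6*sqrt(-3 - 5) = -12*I*sqrt(2))
J((-5 + 3)**2, 29)**2 = (-12*I*sqrt(2))**2 = -288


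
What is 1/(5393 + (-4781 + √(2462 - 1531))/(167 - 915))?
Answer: 1510490630/8155730587047 + 2618*√19/8155730587047 ≈ 0.00018521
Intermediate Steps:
1/(5393 + (-4781 + √(2462 - 1531))/(167 - 915)) = 1/(5393 + (-4781 + √931)/(-748)) = 1/(5393 + (-4781 + 7*√19)*(-1/748)) = 1/(5393 + (4781/748 - 7*√19/748)) = 1/(4038745/748 - 7*√19/748)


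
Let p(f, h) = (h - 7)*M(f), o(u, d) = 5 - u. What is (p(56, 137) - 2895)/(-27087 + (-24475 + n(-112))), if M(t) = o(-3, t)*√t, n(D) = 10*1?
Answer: 965/17184 - 65*√14/1611 ≈ -0.094810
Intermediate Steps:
n(D) = 10
M(t) = 8*√t (M(t) = (5 - 1*(-3))*√t = (5 + 3)*√t = 8*√t)
p(f, h) = 8*√f*(-7 + h) (p(f, h) = (h - 7)*(8*√f) = (-7 + h)*(8*√f) = 8*√f*(-7 + h))
(p(56, 137) - 2895)/(-27087 + (-24475 + n(-112))) = (8*√56*(-7 + 137) - 2895)/(-27087 + (-24475 + 10)) = (8*(2*√14)*130 - 2895)/(-27087 - 24465) = (2080*√14 - 2895)/(-51552) = (-2895 + 2080*√14)*(-1/51552) = 965/17184 - 65*√14/1611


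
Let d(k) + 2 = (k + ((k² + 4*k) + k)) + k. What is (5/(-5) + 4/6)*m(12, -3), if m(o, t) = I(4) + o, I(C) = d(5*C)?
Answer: -550/3 ≈ -183.33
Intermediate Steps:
d(k) = -2 + k² + 7*k (d(k) = -2 + ((k + ((k² + 4*k) + k)) + k) = -2 + ((k + (k² + 5*k)) + k) = -2 + ((k² + 6*k) + k) = -2 + (k² + 7*k) = -2 + k² + 7*k)
I(C) = -2 + 25*C² + 35*C (I(C) = -2 + (5*C)² + 7*(5*C) = -2 + 25*C² + 35*C)
m(o, t) = 538 + o (m(o, t) = (-2 + 25*4² + 35*4) + o = (-2 + 25*16 + 140) + o = (-2 + 400 + 140) + o = 538 + o)
(5/(-5) + 4/6)*m(12, -3) = (5/(-5) + 4/6)*(538 + 12) = (5*(-⅕) + 4*(⅙))*550 = (-1 + ⅔)*550 = -⅓*550 = -550/3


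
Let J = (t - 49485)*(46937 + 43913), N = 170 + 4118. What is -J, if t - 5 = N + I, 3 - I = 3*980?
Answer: 4372519650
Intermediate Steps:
N = 4288
I = -2937 (I = 3 - 3*980 = 3 - 1*2940 = 3 - 2940 = -2937)
t = 1356 (t = 5 + (4288 - 2937) = 5 + 1351 = 1356)
J = -4372519650 (J = (1356 - 49485)*(46937 + 43913) = -48129*90850 = -4372519650)
-J = -1*(-4372519650) = 4372519650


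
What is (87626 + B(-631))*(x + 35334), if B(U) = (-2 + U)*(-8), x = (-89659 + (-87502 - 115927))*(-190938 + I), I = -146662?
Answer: 9171355175780460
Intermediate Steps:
x = 98946508800 (x = (-89659 + (-87502 - 115927))*(-190938 - 146662) = (-89659 - 203429)*(-337600) = -293088*(-337600) = 98946508800)
B(U) = 16 - 8*U
(87626 + B(-631))*(x + 35334) = (87626 + (16 - 8*(-631)))*(98946508800 + 35334) = (87626 + (16 + 5048))*98946544134 = (87626 + 5064)*98946544134 = 92690*98946544134 = 9171355175780460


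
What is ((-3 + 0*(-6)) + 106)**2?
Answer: 10609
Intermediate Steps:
((-3 + 0*(-6)) + 106)**2 = ((-3 + 0) + 106)**2 = (-3 + 106)**2 = 103**2 = 10609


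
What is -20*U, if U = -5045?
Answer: 100900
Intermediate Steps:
-20*U = -20*(-5045) = 100900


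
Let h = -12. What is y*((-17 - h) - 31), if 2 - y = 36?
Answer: 1224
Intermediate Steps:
y = -34 (y = 2 - 1*36 = 2 - 36 = -34)
y*((-17 - h) - 31) = -34*((-17 - 1*(-12)) - 31) = -34*((-17 + 12) - 31) = -34*(-5 - 31) = -34*(-36) = 1224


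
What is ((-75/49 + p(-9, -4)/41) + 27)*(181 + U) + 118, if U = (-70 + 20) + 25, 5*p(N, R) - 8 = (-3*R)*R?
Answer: 8158118/2009 ≈ 4060.8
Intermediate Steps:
p(N, R) = 8/5 - 3*R**2/5 (p(N, R) = 8/5 + ((-3*R)*R)/5 = 8/5 + (-3*R**2)/5 = 8/5 - 3*R**2/5)
U = -25 (U = -50 + 25 = -25)
((-75/49 + p(-9, -4)/41) + 27)*(181 + U) + 118 = ((-75/49 + (8/5 - 3/5*(-4)**2)/41) + 27)*(181 - 25) + 118 = ((-75*1/49 + (8/5 - 3/5*16)*(1/41)) + 27)*156 + 118 = ((-75/49 + (8/5 - 48/5)*(1/41)) + 27)*156 + 118 = ((-75/49 - 8*1/41) + 27)*156 + 118 = ((-75/49 - 8/41) + 27)*156 + 118 = (-3467/2009 + 27)*156 + 118 = (50776/2009)*156 + 118 = 7921056/2009 + 118 = 8158118/2009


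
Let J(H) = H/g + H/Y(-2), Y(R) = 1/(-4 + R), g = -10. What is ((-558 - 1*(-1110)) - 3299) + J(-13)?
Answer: -26677/10 ≈ -2667.7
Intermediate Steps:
J(H) = -61*H/10 (J(H) = H/(-10) + H/(1/(-4 - 2)) = H*(-⅒) + H/(1/(-6)) = -H/10 + H/(-⅙) = -H/10 + H*(-6) = -H/10 - 6*H = -61*H/10)
((-558 - 1*(-1110)) - 3299) + J(-13) = ((-558 - 1*(-1110)) - 3299) - 61/10*(-13) = ((-558 + 1110) - 3299) + 793/10 = (552 - 3299) + 793/10 = -2747 + 793/10 = -26677/10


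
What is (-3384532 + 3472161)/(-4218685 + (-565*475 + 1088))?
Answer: -87629/4485972 ≈ -0.019534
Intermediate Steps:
(-3384532 + 3472161)/(-4218685 + (-565*475 + 1088)) = 87629/(-4218685 + (-268375 + 1088)) = 87629/(-4218685 - 267287) = 87629/(-4485972) = 87629*(-1/4485972) = -87629/4485972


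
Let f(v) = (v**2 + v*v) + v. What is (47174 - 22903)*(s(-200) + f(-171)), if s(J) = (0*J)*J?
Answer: 1415266281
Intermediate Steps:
s(J) = 0 (s(J) = 0*J = 0)
f(v) = v + 2*v**2 (f(v) = (v**2 + v**2) + v = 2*v**2 + v = v + 2*v**2)
(47174 - 22903)*(s(-200) + f(-171)) = (47174 - 22903)*(0 - 171*(1 + 2*(-171))) = 24271*(0 - 171*(1 - 342)) = 24271*(0 - 171*(-341)) = 24271*(0 + 58311) = 24271*58311 = 1415266281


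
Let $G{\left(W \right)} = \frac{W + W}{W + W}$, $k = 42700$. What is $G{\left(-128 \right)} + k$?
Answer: $42701$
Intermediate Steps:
$G{\left(W \right)} = 1$ ($G{\left(W \right)} = \frac{2 W}{2 W} = 2 W \frac{1}{2 W} = 1$)
$G{\left(-128 \right)} + k = 1 + 42700 = 42701$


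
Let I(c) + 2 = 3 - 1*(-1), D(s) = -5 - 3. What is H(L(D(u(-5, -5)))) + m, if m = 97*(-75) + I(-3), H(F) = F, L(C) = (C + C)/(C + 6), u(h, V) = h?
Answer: -7265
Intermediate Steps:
D(s) = -8
I(c) = 2 (I(c) = -2 + (3 - 1*(-1)) = -2 + (3 + 1) = -2 + 4 = 2)
L(C) = 2*C/(6 + C) (L(C) = (2*C)/(6 + C) = 2*C/(6 + C))
m = -7273 (m = 97*(-75) + 2 = -7275 + 2 = -7273)
H(L(D(u(-5, -5)))) + m = 2*(-8)/(6 - 8) - 7273 = 2*(-8)/(-2) - 7273 = 2*(-8)*(-½) - 7273 = 8 - 7273 = -7265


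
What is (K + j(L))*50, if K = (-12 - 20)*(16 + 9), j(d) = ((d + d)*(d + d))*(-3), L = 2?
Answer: -42400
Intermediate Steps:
j(d) = -12*d**2 (j(d) = ((2*d)*(2*d))*(-3) = (4*d**2)*(-3) = -12*d**2)
K = -800 (K = -32*25 = -800)
(K + j(L))*50 = (-800 - 12*2**2)*50 = (-800 - 12*4)*50 = (-800 - 48)*50 = -848*50 = -42400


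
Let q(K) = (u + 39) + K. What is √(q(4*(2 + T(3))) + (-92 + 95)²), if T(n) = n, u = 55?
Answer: √123 ≈ 11.091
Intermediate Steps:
q(K) = 94 + K (q(K) = (55 + 39) + K = 94 + K)
√(q(4*(2 + T(3))) + (-92 + 95)²) = √((94 + 4*(2 + 3)) + (-92 + 95)²) = √((94 + 4*5) + 3²) = √((94 + 20) + 9) = √(114 + 9) = √123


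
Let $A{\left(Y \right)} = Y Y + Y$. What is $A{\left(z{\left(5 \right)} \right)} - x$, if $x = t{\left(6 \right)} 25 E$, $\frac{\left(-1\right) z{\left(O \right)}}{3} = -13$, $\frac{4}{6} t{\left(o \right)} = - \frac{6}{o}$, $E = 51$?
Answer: $\frac{6945}{2} \approx 3472.5$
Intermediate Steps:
$t{\left(o \right)} = - \frac{9}{o}$ ($t{\left(o \right)} = \frac{3 \left(- \frac{6}{o}\right)}{2} = - \frac{9}{o}$)
$z{\left(O \right)} = 39$ ($z{\left(O \right)} = \left(-3\right) \left(-13\right) = 39$)
$A{\left(Y \right)} = Y + Y^{2}$ ($A{\left(Y \right)} = Y^{2} + Y = Y + Y^{2}$)
$x = - \frac{3825}{2}$ ($x = - \frac{9}{6} \cdot 25 \cdot 51 = \left(-9\right) \frac{1}{6} \cdot 25 \cdot 51 = \left(- \frac{3}{2}\right) 25 \cdot 51 = \left(- \frac{75}{2}\right) 51 = - \frac{3825}{2} \approx -1912.5$)
$A{\left(z{\left(5 \right)} \right)} - x = 39 \left(1 + 39\right) - - \frac{3825}{2} = 39 \cdot 40 + \frac{3825}{2} = 1560 + \frac{3825}{2} = \frac{6945}{2}$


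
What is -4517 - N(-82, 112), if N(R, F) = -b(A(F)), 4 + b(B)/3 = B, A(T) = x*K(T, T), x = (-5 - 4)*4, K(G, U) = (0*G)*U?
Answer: -4529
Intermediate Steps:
K(G, U) = 0 (K(G, U) = 0*U = 0)
x = -36 (x = -9*4 = -36)
A(T) = 0 (A(T) = -36*0 = 0)
b(B) = -12 + 3*B
N(R, F) = 12 (N(R, F) = -(-12 + 3*0) = -(-12 + 0) = -1*(-12) = 12)
-4517 - N(-82, 112) = -4517 - 1*12 = -4517 - 12 = -4529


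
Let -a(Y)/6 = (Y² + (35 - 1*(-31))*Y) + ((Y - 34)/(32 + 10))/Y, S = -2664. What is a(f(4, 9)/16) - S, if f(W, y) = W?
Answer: 144699/56 ≈ 2583.9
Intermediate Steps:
a(Y) = -396*Y - 6*Y² - 6*(-17/21 + Y/42)/Y (a(Y) = -6*((Y² + (35 - 1*(-31))*Y) + ((Y - 34)/(32 + 10))/Y) = -6*((Y² + (35 + 31)*Y) + ((-34 + Y)/42)/Y) = -6*((Y² + 66*Y) + ((-34 + Y)*(1/42))/Y) = -6*((Y² + 66*Y) + (-17/21 + Y/42)/Y) = -6*(Y² + 66*Y + (-17/21 + Y/42)/Y) = -396*Y - 6*Y² - 6*(-17/21 + Y/42)/Y)
a(f(4, 9)/16) - S = (34 - 4/16 - 2772*(4/16)² - 42*(4/16)³)/(7*((4/16))) - 1*(-2664) = (34 - 4/16 - 2772*(4*(1/16))² - 42*(4*(1/16))³)/(7*((4*(1/16)))) + 2664 = (34 - 1*¼ - 2772*(¼)² - 42*(¼)³)/(7*(¼)) + 2664 = (⅐)*4*(34 - ¼ - 2772*1/16 - 42*1/64) + 2664 = (⅐)*4*(34 - ¼ - 693/4 - 21/32) + 2664 = (⅐)*4*(-4485/32) + 2664 = -4485/56 + 2664 = 144699/56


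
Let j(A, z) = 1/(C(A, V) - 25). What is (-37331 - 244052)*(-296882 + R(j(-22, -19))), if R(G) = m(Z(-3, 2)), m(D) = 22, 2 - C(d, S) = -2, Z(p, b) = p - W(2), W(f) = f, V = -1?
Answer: 83531357380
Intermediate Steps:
Z(p, b) = -2 + p (Z(p, b) = p - 1*2 = p - 2 = -2 + p)
C(d, S) = 4 (C(d, S) = 2 - 1*(-2) = 2 + 2 = 4)
j(A, z) = -1/21 (j(A, z) = 1/(4 - 25) = 1/(-21) = -1/21)
R(G) = 22
(-37331 - 244052)*(-296882 + R(j(-22, -19))) = (-37331 - 244052)*(-296882 + 22) = -281383*(-296860) = 83531357380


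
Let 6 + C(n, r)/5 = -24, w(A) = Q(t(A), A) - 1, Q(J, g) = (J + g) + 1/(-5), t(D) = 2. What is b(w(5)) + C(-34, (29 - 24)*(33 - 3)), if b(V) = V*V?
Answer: -2909/25 ≈ -116.36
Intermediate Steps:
Q(J, g) = -⅕ + J + g (Q(J, g) = (J + g) - ⅕ = -⅕ + J + g)
w(A) = ⅘ + A (w(A) = (-⅕ + 2 + A) - 1 = (9/5 + A) - 1 = ⅘ + A)
b(V) = V²
C(n, r) = -150 (C(n, r) = -30 + 5*(-24) = -30 - 120 = -150)
b(w(5)) + C(-34, (29 - 24)*(33 - 3)) = (⅘ + 5)² - 150 = (29/5)² - 150 = 841/25 - 150 = -2909/25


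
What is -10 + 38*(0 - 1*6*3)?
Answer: -694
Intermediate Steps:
-10 + 38*(0 - 1*6*3) = -10 + 38*(0 - 6*3) = -10 + 38*(0 - 18) = -10 + 38*(-18) = -10 - 684 = -694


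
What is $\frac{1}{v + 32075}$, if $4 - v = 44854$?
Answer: $- \frac{1}{12775} \approx -7.8278 \cdot 10^{-5}$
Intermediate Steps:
$v = -44850$ ($v = 4 - 44854 = -44850$)
$\frac{1}{v + 32075} = \frac{1}{-44850 + 32075} = \frac{1}{-12775} = - \frac{1}{12775}$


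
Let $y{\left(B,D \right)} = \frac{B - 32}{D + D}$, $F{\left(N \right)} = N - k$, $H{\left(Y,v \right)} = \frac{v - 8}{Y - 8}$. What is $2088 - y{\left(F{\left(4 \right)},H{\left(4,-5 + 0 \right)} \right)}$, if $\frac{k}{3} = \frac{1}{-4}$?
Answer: $\frac{54397}{26} \approx 2092.2$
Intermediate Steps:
$H{\left(Y,v \right)} = \frac{-8 + v}{-8 + Y}$
$k = - \frac{3}{4}$ ($k = \frac{3}{-4} = 3 \left(- \frac{1}{4}\right) = - \frac{3}{4} \approx -0.75$)
$F{\left(N \right)} = \frac{3}{4} + N$ ($F{\left(N \right)} = N - - \frac{3}{4} = N + \frac{3}{4} = \frac{3}{4} + N$)
$y{\left(B,D \right)} = \frac{-32 + B}{2 D}$
$2088 - y{\left(F{\left(4 \right)},H{\left(4,-5 + 0 \right)} \right)} = 2088 - \frac{-32 + \left(\frac{3}{4} + 4\right)}{2 \frac{-8 + \left(-5 + 0\right)}{-8 + 4}} = 2088 - \frac{-32 + \frac{19}{4}}{2 \frac{-8 - 5}{-4}} = 2088 - \frac{1}{2} \frac{1}{\left(- \frac{1}{4}\right) \left(-13\right)} \left(- \frac{109}{4}\right) = 2088 - \frac{1}{2} \frac{1}{\frac{13}{4}} \left(- \frac{109}{4}\right) = 2088 - \frac{1}{2} \cdot \frac{4}{13} \left(- \frac{109}{4}\right) = 2088 - - \frac{109}{26} = 2088 + \frac{109}{26} = \frac{54397}{26}$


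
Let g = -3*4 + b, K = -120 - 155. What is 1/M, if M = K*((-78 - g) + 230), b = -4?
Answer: -1/46200 ≈ -2.1645e-5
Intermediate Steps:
K = -275
g = -16 (g = -3*4 - 4 = -12 - 4 = -16)
M = -46200 (M = -275*((-78 - 1*(-16)) + 230) = -275*((-78 + 16) + 230) = -275*(-62 + 230) = -275*168 = -46200)
1/M = 1/(-46200) = -1/46200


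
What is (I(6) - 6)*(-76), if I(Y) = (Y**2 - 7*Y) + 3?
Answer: 684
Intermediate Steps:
I(Y) = 3 + Y**2 - 7*Y
(I(6) - 6)*(-76) = ((3 + 6**2 - 7*6) - 6)*(-76) = ((3 + 36 - 42) - 6)*(-76) = (-3 - 6)*(-76) = -9*(-76) = 684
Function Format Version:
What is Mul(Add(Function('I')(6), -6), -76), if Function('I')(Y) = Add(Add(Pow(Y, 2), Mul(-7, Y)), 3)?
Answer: 684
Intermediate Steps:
Function('I')(Y) = Add(3, Pow(Y, 2), Mul(-7, Y))
Mul(Add(Function('I')(6), -6), -76) = Mul(Add(Add(3, Pow(6, 2), Mul(-7, 6)), -6), -76) = Mul(Add(Add(3, 36, -42), -6), -76) = Mul(Add(-3, -6), -76) = Mul(-9, -76) = 684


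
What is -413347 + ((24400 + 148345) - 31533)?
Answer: -272135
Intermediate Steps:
-413347 + ((24400 + 148345) - 31533) = -413347 + (172745 - 31533) = -413347 + 141212 = -272135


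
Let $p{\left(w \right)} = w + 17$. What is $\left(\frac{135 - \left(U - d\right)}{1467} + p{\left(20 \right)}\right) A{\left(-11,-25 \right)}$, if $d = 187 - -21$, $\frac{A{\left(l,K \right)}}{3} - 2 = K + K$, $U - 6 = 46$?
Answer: $- \frac{873120}{163} \approx -5356.6$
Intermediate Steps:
$U = 52$ ($U = 6 + 46 = 52$)
$p{\left(w \right)} = 17 + w$
$A{\left(l,K \right)} = 6 + 6 K$ ($A{\left(l,K \right)} = 6 + 3 \left(K + K\right) = 6 + 3 \cdot 2 K = 6 + 6 K$)
$d = 208$ ($d = 187 + 21 = 208$)
$\left(\frac{135 - \left(U - d\right)}{1467} + p{\left(20 \right)}\right) A{\left(-11,-25 \right)} = \left(\frac{135 - \left(52 - 208\right)}{1467} + \left(17 + 20\right)\right) \left(6 + 6 \left(-25\right)\right) = \left(\left(135 - \left(52 - 208\right)\right) \frac{1}{1467} + 37\right) \left(6 - 150\right) = \left(\left(135 - -156\right) \frac{1}{1467} + 37\right) \left(-144\right) = \left(\left(135 + 156\right) \frac{1}{1467} + 37\right) \left(-144\right) = \left(291 \cdot \frac{1}{1467} + 37\right) \left(-144\right) = \left(\frac{97}{489} + 37\right) \left(-144\right) = \frac{18190}{489} \left(-144\right) = - \frac{873120}{163}$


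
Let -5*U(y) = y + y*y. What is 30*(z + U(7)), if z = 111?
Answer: 2994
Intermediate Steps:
U(y) = -y/5 - y**2/5 (U(y) = -(y + y*y)/5 = -(y + y**2)/5 = -y/5 - y**2/5)
30*(z + U(7)) = 30*(111 - 1/5*7*(1 + 7)) = 30*(111 - 1/5*7*8) = 30*(111 - 56/5) = 30*(499/5) = 2994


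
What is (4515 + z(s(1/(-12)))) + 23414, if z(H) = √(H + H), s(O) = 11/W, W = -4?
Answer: 27929 + I*√22/2 ≈ 27929.0 + 2.3452*I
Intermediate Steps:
s(O) = -11/4 (s(O) = 11/(-4) = 11*(-¼) = -11/4)
z(H) = √2*√H (z(H) = √(2*H) = √2*√H)
(4515 + z(s(1/(-12)))) + 23414 = (4515 + √2*√(-11/4)) + 23414 = (4515 + √2*(I*√11/2)) + 23414 = (4515 + I*√22/2) + 23414 = 27929 + I*√22/2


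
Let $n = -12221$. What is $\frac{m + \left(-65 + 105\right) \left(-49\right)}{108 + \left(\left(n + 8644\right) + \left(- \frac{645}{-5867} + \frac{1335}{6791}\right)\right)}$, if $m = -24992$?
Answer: $\frac{1073843064744}{138202450153} \approx 7.7701$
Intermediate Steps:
$\frac{m + \left(-65 + 105\right) \left(-49\right)}{108 + \left(\left(n + 8644\right) + \left(- \frac{645}{-5867} + \frac{1335}{6791}\right)\right)} = \frac{-24992 + \left(-65 + 105\right) \left(-49\right)}{108 + \left(\left(-12221 + 8644\right) + \left(- \frac{645}{-5867} + \frac{1335}{6791}\right)\right)} = \frac{-24992 + 40 \left(-49\right)}{108 + \left(-3577 + \left(\left(-645\right) \left(- \frac{1}{5867}\right) + 1335 \cdot \frac{1}{6791}\right)\right)} = \frac{-24992 - 1960}{108 + \left(-3577 + \left(\frac{645}{5867} + \frac{1335}{6791}\right)\right)} = - \frac{26952}{108 + \left(-3577 + \frac{12212640}{39842797}\right)} = - \frac{26952}{108 - \frac{142505472229}{39842797}} = - \frac{26952}{- \frac{138202450153}{39842797}} = \left(-26952\right) \left(- \frac{39842797}{138202450153}\right) = \frac{1073843064744}{138202450153}$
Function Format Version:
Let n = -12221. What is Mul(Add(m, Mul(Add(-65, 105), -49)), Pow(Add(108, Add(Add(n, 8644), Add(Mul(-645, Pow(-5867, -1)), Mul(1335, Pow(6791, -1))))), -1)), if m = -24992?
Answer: Rational(1073843064744, 138202450153) ≈ 7.7701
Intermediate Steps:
Mul(Add(m, Mul(Add(-65, 105), -49)), Pow(Add(108, Add(Add(n, 8644), Add(Mul(-645, Pow(-5867, -1)), Mul(1335, Pow(6791, -1))))), -1)) = Mul(Add(-24992, Mul(Add(-65, 105), -49)), Pow(Add(108, Add(Add(-12221, 8644), Add(Mul(-645, Pow(-5867, -1)), Mul(1335, Pow(6791, -1))))), -1)) = Mul(Add(-24992, Mul(40, -49)), Pow(Add(108, Add(-3577, Add(Mul(-645, Rational(-1, 5867)), Mul(1335, Rational(1, 6791))))), -1)) = Mul(Add(-24992, -1960), Pow(Add(108, Add(-3577, Add(Rational(645, 5867), Rational(1335, 6791)))), -1)) = Mul(-26952, Pow(Add(108, Add(-3577, Rational(12212640, 39842797))), -1)) = Mul(-26952, Pow(Add(108, Rational(-142505472229, 39842797)), -1)) = Mul(-26952, Pow(Rational(-138202450153, 39842797), -1)) = Mul(-26952, Rational(-39842797, 138202450153)) = Rational(1073843064744, 138202450153)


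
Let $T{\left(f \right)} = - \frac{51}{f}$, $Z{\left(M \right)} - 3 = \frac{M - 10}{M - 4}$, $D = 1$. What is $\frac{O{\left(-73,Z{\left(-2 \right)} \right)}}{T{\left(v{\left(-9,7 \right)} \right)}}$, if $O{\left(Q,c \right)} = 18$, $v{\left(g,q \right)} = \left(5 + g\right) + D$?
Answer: $\frac{18}{17} \approx 1.0588$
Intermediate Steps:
$v{\left(g,q \right)} = 6 + g$ ($v{\left(g,q \right)} = \left(5 + g\right) + 1 = 6 + g$)
$Z{\left(M \right)} = 3 + \frac{-10 + M}{-4 + M}$ ($Z{\left(M \right)} = 3 + \frac{M - 10}{M - 4} = 3 + \frac{-10 + M}{-4 + M}$)
$\frac{O{\left(-73,Z{\left(-2 \right)} \right)}}{T{\left(v{\left(-9,7 \right)} \right)}} = \frac{18}{\left(-51\right) \frac{1}{6 - 9}} = \frac{18}{\left(-51\right) \frac{1}{-3}} = \frac{18}{\left(-51\right) \left(- \frac{1}{3}\right)} = \frac{18}{17}$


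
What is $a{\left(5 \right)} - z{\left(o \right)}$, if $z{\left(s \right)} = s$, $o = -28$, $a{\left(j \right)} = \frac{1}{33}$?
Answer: $\frac{925}{33} \approx 28.03$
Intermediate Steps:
$a{\left(j \right)} = \frac{1}{33}$
$a{\left(5 \right)} - z{\left(o \right)} = \frac{1}{33} - -28 = \frac{1}{33} + 28 = \frac{925}{33}$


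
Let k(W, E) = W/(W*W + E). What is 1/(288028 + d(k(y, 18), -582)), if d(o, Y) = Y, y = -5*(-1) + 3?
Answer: 1/287446 ≈ 3.4789e-6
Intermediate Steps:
y = 8 (y = 5 + 3 = 8)
k(W, E) = W/(E + W²) (k(W, E) = W/(W² + E) = W/(E + W²))
1/(288028 + d(k(y, 18), -582)) = 1/(288028 - 582) = 1/287446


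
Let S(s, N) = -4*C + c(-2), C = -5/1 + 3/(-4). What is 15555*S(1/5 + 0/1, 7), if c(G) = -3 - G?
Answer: 342210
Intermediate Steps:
C = -23/4 (C = -5*1 + 3*(-¼) = -5 - ¾ = -23/4 ≈ -5.7500)
S(s, N) = 22 (S(s, N) = -4*(-23/4) + (-3 - 1*(-2)) = 23 + (-3 + 2) = 23 - 1 = 22)
15555*S(1/5 + 0/1, 7) = 15555*22 = 342210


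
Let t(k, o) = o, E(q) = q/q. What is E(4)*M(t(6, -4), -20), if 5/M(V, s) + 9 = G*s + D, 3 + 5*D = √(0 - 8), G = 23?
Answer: -14675/1378278 - 25*I*√2/2756556 ≈ -0.010647 - 1.2826e-5*I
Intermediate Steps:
E(q) = 1
D = -⅗ + 2*I*√2/5 (D = -⅗ + √(0 - 8)/5 = -⅗ + √(-8)/5 = -⅗ + (2*I*√2)/5 = -⅗ + 2*I*√2/5 ≈ -0.6 + 0.56569*I)
M(V, s) = 5/(-48/5 + 23*s + 2*I*√2/5) (M(V, s) = 5/(-9 + (23*s + (-⅗ + 2*I*√2/5))) = 5/(-9 + (-⅗ + 23*s + 2*I*√2/5)) = 5/(-48/5 + 23*s + 2*I*√2/5))
E(4)*M(t(6, -4), -20) = 1*(25/(-48 + 115*(-20) + 2*I*√2)) = 1*(25/(-48 - 2300 + 2*I*√2)) = 1*(25/(-2348 + 2*I*√2)) = 25/(-2348 + 2*I*√2)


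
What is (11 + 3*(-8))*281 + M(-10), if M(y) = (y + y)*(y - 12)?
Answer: -3213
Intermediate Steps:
M(y) = 2*y*(-12 + y) (M(y) = (2*y)*(-12 + y) = 2*y*(-12 + y))
(11 + 3*(-8))*281 + M(-10) = (11 + 3*(-8))*281 + 2*(-10)*(-12 - 10) = (11 - 24)*281 + 2*(-10)*(-22) = -13*281 + 440 = -3653 + 440 = -3213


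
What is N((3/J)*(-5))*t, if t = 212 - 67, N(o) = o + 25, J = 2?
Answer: 5075/2 ≈ 2537.5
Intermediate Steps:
N(o) = 25 + o
t = 145
N((3/J)*(-5))*t = (25 + (3/2)*(-5))*145 = (25 - 15/2)*145 = (35/2)*145 = 5075/2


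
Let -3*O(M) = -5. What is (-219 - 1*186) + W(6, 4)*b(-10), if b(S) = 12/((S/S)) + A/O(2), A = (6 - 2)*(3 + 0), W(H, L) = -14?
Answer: -3369/5 ≈ -673.80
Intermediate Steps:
O(M) = 5/3 (O(M) = -⅓*(-5) = 5/3)
A = 12 (A = 4*3 = 12)
b(S) = 96/5 (b(S) = 12/((S/S)) + 12/(5/3) = 12/1 + 12*(⅗) = 12*1 + 36/5 = 12 + 36/5 = 96/5)
(-219 - 1*186) + W(6, 4)*b(-10) = (-219 - 1*186) - 14*96/5 = (-219 - 186) - 1344/5 = -405 - 1344/5 = -3369/5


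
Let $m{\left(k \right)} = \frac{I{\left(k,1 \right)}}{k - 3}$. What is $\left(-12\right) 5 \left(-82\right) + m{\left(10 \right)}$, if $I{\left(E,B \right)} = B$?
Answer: $\frac{34441}{7} \approx 4920.1$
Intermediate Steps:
$m{\left(k \right)} = \frac{1}{-3 + k}$ ($m{\left(k \right)} = 1 \frac{1}{k - 3} = 1 \frac{1}{-3 + k} = \frac{1}{-3 + k}$)
$\left(-12\right) 5 \left(-82\right) + m{\left(10 \right)} = \left(-12\right) 5 \left(-82\right) + \frac{1}{-3 + 10} = \left(-60\right) \left(-82\right) + \frac{1}{7} = 4920 + \frac{1}{7} = \frac{34441}{7}$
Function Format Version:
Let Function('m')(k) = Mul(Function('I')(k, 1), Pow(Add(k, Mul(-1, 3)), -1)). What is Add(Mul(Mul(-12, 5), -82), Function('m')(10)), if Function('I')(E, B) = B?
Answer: Rational(34441, 7) ≈ 4920.1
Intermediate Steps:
Function('m')(k) = Pow(Add(-3, k), -1) (Function('m')(k) = Mul(1, Pow(Add(k, Mul(-1, 3)), -1)) = Mul(1, Pow(Add(k, -3), -1)) = Mul(1, Pow(Add(-3, k), -1)) = Pow(Add(-3, k), -1))
Add(Mul(Mul(-12, 5), -82), Function('m')(10)) = Add(Mul(Mul(-12, 5), -82), Pow(Add(-3, 10), -1)) = Add(Mul(-60, -82), Pow(7, -1)) = Add(4920, Rational(1, 7)) = Rational(34441, 7)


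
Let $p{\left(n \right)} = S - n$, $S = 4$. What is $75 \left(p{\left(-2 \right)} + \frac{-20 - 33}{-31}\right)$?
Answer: $\frac{17925}{31} \approx 578.23$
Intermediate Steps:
$p{\left(n \right)} = 4 - n$
$75 \left(p{\left(-2 \right)} + \frac{-20 - 33}{-31}\right) = 75 \left(\left(4 - -2\right) + \frac{-20 - 33}{-31}\right) = 75 \left(\left(4 + 2\right) + \left(-20 - 33\right) \left(- \frac{1}{31}\right)\right) = 75 \left(6 - - \frac{53}{31}\right) = 75 \left(6 + \frac{53}{31}\right) = 75 \cdot \frac{239}{31} = \frac{17925}{31}$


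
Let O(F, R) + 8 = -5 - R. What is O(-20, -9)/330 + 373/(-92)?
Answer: -61729/15180 ≈ -4.0665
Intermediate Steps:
O(F, R) = -13 - R (O(F, R) = -8 + (-5 - R) = -13 - R)
O(-20, -9)/330 + 373/(-92) = (-13 - 1*(-9))/330 + 373/(-92) = (-13 + 9)*(1/330) + 373*(-1/92) = -4*1/330 - 373/92 = -2/165 - 373/92 = -61729/15180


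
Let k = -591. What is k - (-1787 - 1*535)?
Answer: 1731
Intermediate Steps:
k - (-1787 - 1*535) = -591 - (-1787 - 1*535) = -591 - (-1787 - 535) = -591 - 1*(-2322) = -591 + 2322 = 1731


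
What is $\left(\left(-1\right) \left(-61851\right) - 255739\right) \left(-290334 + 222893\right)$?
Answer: $13076000608$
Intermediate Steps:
$\left(\left(-1\right) \left(-61851\right) - 255739\right) \left(-290334 + 222893\right) = \left(61851 - 255739\right) \left(-67441\right) = \left(-193888\right) \left(-67441\right) = 13076000608$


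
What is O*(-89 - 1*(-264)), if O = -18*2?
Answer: -6300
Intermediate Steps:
O = -36
O*(-89 - 1*(-264)) = -36*(-89 - 1*(-264)) = -36*(-89 + 264) = -36*175 = -6300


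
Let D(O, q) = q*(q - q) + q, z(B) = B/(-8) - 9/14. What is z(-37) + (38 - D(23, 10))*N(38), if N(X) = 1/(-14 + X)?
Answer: 865/168 ≈ 5.1488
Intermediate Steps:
z(B) = -9/14 - B/8 (z(B) = B*(-⅛) - 9*1/14 = -B/8 - 9/14 = -9/14 - B/8)
D(O, q) = q (D(O, q) = q*0 + q = 0 + q = q)
z(-37) + (38 - D(23, 10))*N(38) = (-9/14 - ⅛*(-37)) + (38 - 1*10)/(-14 + 38) = (-9/14 + 37/8) + (38 - 10)/24 = 223/56 + 28*(1/24) = 223/56 + 7/6 = 865/168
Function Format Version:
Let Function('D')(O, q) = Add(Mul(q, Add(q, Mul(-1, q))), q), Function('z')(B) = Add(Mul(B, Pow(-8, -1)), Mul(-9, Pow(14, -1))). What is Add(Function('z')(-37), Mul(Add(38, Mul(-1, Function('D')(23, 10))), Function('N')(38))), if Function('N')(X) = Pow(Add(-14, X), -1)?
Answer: Rational(865, 168) ≈ 5.1488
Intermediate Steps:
Function('z')(B) = Add(Rational(-9, 14), Mul(Rational(-1, 8), B)) (Function('z')(B) = Add(Mul(B, Rational(-1, 8)), Mul(-9, Rational(1, 14))) = Add(Mul(Rational(-1, 8), B), Rational(-9, 14)) = Add(Rational(-9, 14), Mul(Rational(-1, 8), B)))
Function('D')(O, q) = q (Function('D')(O, q) = Add(Mul(q, 0), q) = Add(0, q) = q)
Add(Function('z')(-37), Mul(Add(38, Mul(-1, Function('D')(23, 10))), Function('N')(38))) = Add(Add(Rational(-9, 14), Mul(Rational(-1, 8), -37)), Mul(Add(38, Mul(-1, 10)), Pow(Add(-14, 38), -1))) = Add(Add(Rational(-9, 14), Rational(37, 8)), Mul(Add(38, -10), Pow(24, -1))) = Add(Rational(223, 56), Mul(28, Rational(1, 24))) = Add(Rational(223, 56), Rational(7, 6)) = Rational(865, 168)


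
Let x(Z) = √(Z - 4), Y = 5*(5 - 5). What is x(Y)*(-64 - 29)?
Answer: -186*I ≈ -186.0*I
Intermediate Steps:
Y = 0 (Y = 5*0 = 0)
x(Z) = √(-4 + Z)
x(Y)*(-64 - 29) = √(-4 + 0)*(-64 - 29) = √(-4)*(-93) = (2*I)*(-93) = -186*I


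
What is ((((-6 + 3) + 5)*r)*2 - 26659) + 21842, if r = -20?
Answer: -4897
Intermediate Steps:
((((-6 + 3) + 5)*r)*2 - 26659) + 21842 = ((((-6 + 3) + 5)*(-20))*2 - 26659) + 21842 = (((-3 + 5)*(-20))*2 - 26659) + 21842 = ((2*(-20))*2 - 26659) + 21842 = (-40*2 - 26659) + 21842 = (-80 - 26659) + 21842 = -26739 + 21842 = -4897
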